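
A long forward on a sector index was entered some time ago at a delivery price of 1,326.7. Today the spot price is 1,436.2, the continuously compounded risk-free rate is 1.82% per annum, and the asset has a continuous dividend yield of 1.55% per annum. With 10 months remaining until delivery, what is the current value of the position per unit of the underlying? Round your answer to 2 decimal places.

Current fair forward for the remaining 10 months: F = S·e^((r − q)·T), (r − q) = 0.0182 − 0.0155 = 0.0027
F = 1436.2 · e^(0.0027 × 10/12) = 1436.2 × 1.00225253 = 1439.4351
Value of long forward = (F − K)·e^(−rT) = (1439.4351 − 1326.7) · e^(−0.0182·10/12)
= 112.7351 × 0.98494777 = 111.04

111.04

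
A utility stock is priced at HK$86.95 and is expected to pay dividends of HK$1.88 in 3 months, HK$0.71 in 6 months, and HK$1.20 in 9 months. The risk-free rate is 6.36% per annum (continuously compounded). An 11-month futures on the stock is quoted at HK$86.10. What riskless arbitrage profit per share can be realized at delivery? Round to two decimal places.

HK$2.17 per share

PV(dividends) I = 1.88·e^(−0.0636·3/12) + 0.71·e^(−0.0636·6/12) + 1.20·e^(−0.0636·9/12) = 3.6822
Fair futures F* = (S − I)·e^(rT) = (86.95 − 3.6822)·e^0.058300 = 83.2678 × 1.060033 = 88.2666
Market HK$86.10 < fair 88.2666: forward underpriced → reverse cash-and-carry (short the stock, invest proceeds at r, pay the dividends, go long the forward).
Profit at T = |F_mkt − F*| = |86.10 − 88.2666| = HK$2.17 per share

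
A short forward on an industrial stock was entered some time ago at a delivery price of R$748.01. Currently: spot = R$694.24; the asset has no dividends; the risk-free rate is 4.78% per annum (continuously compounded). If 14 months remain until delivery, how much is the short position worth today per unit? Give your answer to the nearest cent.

Current fair forward for the remaining 14 months: F = S·e^(r·T), r = 0.0478
F = 694.24 · e^(0.0478 × 14/12) = 694.24 × 1.057351 = 734.0554
Value of long forward = (F − K)·e^(−rT) = (734.0554 − 748.01) · e^(−0.0478·14/12)
= -13.9546 × 0.945760 = -13.20
Short position value = −(long value) = R$13.20

R$13.20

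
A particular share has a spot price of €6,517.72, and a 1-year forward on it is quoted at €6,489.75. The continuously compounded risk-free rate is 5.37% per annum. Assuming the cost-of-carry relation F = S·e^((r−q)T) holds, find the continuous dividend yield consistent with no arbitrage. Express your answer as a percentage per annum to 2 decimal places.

5.80%

From F = S·e^((r−q)T): (r − q) = ln(F/S)/T
ln(6489.75/6517.72) = ln(0.995709) = -0.004300
(r − q) = -0.004300 / (1) = -0.004300
q = r − ln(F/S)/T = 0.0537 + 0.004300 = 0.058000
q = 5.80%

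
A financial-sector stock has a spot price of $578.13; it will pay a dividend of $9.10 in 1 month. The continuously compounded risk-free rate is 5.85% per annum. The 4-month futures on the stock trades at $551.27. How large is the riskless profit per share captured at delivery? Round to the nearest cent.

$29.01 per share

PV(dividends) I = 9.10·e^(−0.0585·1/12) = 9.0557
Fair futures F* = (S − I)·e^(rT) = (578.13 − 9.0557)·e^0.019500 = 569.0743 × 1.019691 = 580.2799
Market $551.27 < fair 580.2799: forward underpriced → reverse cash-and-carry (short the stock, invest proceeds at r, pay the dividends, go long the forward).
Profit at T = |F_mkt − F*| = |551.27 − 580.2799| = $29.01 per share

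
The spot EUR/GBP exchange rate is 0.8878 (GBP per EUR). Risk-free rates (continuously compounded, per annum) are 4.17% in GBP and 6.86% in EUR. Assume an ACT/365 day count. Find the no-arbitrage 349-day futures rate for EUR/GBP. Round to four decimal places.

0.8653

F = S·e^((r_GBP − r_EUR)T) = 0.8878 · e^((0.0417 − 0.0686) × 349/365)
= 0.8878 · e^-0.025721 = 0.8878 × 0.974607
F = 0.8653 GBP per EUR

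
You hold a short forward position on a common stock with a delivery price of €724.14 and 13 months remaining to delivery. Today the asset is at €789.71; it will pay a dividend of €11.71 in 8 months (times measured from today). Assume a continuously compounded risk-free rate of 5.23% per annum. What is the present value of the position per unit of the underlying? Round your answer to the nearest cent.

PV(remaining dividends) I = 11.71·e^(−0.0523·8/12) = 11.3087
Current forward F = (S − I)·e^(rT) = (789.71 − 11.3087)·e^(0.0523·13/12) = 778.4013 × 1.058294 = 823.7774
Value (long) = (F − K)·e^(−rT) = (823.7774 − 724.14) × 0.944917 = 94.1491
Short position value = −(long value) = -€94.15

-€94.15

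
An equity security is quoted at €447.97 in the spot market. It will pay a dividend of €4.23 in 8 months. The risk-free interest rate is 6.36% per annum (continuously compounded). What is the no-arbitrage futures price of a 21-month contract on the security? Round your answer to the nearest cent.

PV(dividends) I = 4.23·e^(−0.0636·8/12)
I = 4.0544
F = (S − I)·e^(rT) = (447.97 − 4.0544) · e^(0.0636·21/12)
= 443.9156 · e^0.111300 = 443.9156 × 1.117730 = €496.18

€496.18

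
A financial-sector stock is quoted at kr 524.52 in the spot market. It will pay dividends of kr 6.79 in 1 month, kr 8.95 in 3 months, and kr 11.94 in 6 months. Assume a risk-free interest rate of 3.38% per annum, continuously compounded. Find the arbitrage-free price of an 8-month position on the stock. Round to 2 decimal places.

PV(dividends) I = 6.79·e^(−0.0338·1/12) + 8.95·e^(−0.0338·3/12) + 11.94·e^(−0.0338·6/12)
I = 6.7709 + 8.8747 + 11.7399 = 27.3855
F = (S − I)·e^(rT) = (524.52 − 27.3855) · e^(0.0338·8/12)
= 497.1345 · e^0.022533 = 497.1345 × 1.022789 = kr 508.46

kr 508.46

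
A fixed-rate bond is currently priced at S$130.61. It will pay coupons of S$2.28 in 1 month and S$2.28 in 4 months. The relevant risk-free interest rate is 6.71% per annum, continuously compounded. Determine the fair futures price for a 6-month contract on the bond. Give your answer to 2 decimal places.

S$130.42

PV(coupons) I = 2.28·e^(−0.0671·1/12) + 2.28·e^(−0.0671·4/12)
I = 2.2673 + 2.2296 = 4.4969
F = (S − I)·e^(rT) = (130.61 − 4.4969) · e^(0.0671·6/12)
= 126.1131 · e^0.033550 = 126.1131 × 1.034119 = S$130.42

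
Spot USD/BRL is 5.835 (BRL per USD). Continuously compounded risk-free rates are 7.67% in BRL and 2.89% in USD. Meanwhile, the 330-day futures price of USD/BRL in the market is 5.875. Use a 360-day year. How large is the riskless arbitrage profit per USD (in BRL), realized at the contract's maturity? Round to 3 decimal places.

Fair futures: F* = S·e^(carry·T), with carry = (r_BRL − r_USD) = 0.0767 − 0.0289 = 0.0478
F* = 5.835 · e^(0.0478 × 330/360) = 5.835 · e^0.043817 = 5.835 × 1.044791 = 6.0964
Market 5.875 < fair 6.0964: forward underpriced → reverse cash-and-carry (short spot, go long the forward).
At maturity, profit = |F_mkt − F*| = |5.875 − 6.0964| = 0.221 per USD (in BRL)

0.221 per USD (in BRL)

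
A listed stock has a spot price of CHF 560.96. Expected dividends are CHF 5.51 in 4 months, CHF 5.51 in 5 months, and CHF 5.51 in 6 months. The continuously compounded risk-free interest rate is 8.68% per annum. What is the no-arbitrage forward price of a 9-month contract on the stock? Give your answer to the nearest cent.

PV(dividends) I = 5.51·e^(−0.0868·4/12) + 5.51·e^(−0.0868·5/12) + 5.51·e^(−0.0868·6/12)
I = 5.3529 + 5.3143 + 5.2760 = 15.9432
F = (S − I)·e^(rT) = (560.96 − 15.9432) · e^(0.0868·9/12)
= 545.0168 · e^0.065100 = 545.0168 × 1.067266 = CHF 581.68

CHF 581.68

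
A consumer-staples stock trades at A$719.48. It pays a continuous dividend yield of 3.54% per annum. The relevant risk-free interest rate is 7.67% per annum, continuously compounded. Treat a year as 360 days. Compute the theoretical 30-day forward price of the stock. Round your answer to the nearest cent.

F = S·e^((r − q)T) = 719.48 · e^((0.0767 − 0.0354) × 30/360)
= 719.48 · e^0.003442 = 719.48 × 1.003448
F = A$721.96

A$721.96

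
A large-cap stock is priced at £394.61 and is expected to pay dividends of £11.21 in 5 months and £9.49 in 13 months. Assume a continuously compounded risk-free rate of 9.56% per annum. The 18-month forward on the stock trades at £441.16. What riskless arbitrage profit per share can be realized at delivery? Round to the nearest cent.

PV(dividends) I = 11.21·e^(−0.0956·5/12) + 9.49·e^(−0.0956·13/12) = 19.3286
Fair forward F* = (S − I)·e^(rT) = (394.61 − 19.3286)·e^0.143400 = 375.2814 × 1.154191 = 433.1464
Market £441.16 > fair 433.1464: forward overpriced → cash-and-carry (borrow at r, buy the stock and collect the dividends, short the forward).
Profit at T = |F_mkt − F*| = |441.16 − 433.1464| = £8.01 per share

£8.01 per share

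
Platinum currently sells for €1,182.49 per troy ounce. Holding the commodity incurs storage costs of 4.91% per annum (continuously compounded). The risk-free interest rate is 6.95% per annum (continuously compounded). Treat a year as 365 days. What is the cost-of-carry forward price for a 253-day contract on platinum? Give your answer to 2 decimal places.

€1,283.81 per troy ounce

Net carry = r + u − y = 0.0695 + 0.0491 − 0.0000 = 0.1186
F = S·e^((r+u−y)T) = 1182.49 · e^(0.1186 × 253/365) = 1182.49 · e^0.08220767
= 1182.49 × 1.08568125 = €1,283.81 per troy ounce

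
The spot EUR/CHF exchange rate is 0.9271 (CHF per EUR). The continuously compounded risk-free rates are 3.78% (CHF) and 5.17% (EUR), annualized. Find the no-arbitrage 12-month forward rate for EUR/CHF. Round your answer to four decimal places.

0.9143

F = S·e^((r_CHF − r_EUR)T) = 0.9271 · e^((0.0378 − 0.0517) × 12/12)
= 0.9271 · e^-0.013900 = 0.9271 × 0.986196
F = 0.9143 CHF per EUR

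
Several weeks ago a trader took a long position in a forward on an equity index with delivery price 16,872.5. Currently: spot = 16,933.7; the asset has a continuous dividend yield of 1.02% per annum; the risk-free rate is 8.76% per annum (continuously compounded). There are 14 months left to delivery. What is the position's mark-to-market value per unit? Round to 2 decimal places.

1500.06

Current fair forward for the remaining 14 months: F = S·e^((r − q)·T), (r − q) = 0.0876 − 0.0102 = 0.0774
F = 16933.7 · e^(0.0774 × 14/12) = 16933.7 × 1.09450259 = 18533.9785
Value of long forward = (F − K)·e^(−rT) = (18533.9785 − 16872.5) · e^(−0.0876·14/12)
= 1661.4785 × 0.90284896 = 1500.06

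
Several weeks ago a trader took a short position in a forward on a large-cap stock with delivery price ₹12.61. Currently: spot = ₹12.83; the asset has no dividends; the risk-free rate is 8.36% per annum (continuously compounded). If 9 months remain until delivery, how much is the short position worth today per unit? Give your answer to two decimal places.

Current fair forward for the remaining 9 months: F = S·e^(r·T), r = 0.0836
F = 12.83 · e^(0.0836 × 9/12) = 12.83 × 1.064707 = 13.6602
Value of long forward = (F − K)·e^(−rT) = (13.6602 − 12.61) · e^(−0.0836·9/12)
= 1.0502 × 0.939225 = 0.99
Short position value = −(long value) = -₹0.99

-₹0.99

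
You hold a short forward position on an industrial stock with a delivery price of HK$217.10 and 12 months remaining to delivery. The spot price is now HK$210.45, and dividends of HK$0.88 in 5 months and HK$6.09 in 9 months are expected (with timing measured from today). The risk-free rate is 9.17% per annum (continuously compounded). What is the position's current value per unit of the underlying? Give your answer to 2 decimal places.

PV(remaining dividends) I = 0.88·e^(−0.0917·5/12) + 6.09·e^(−0.0917·9/12) = 6.5322
Current forward F = (S − I)·e^(rT) = (210.45 − 6.5322)·e^(0.0917·12/12) = 203.9178 × 1.096036 = 223.5012
Value (long) = (F − K)·e^(−rT) = (223.5012 − 217.10) × 0.912379 = 5.8403
Short position value = −(long value) = -HK$5.84

-HK$5.84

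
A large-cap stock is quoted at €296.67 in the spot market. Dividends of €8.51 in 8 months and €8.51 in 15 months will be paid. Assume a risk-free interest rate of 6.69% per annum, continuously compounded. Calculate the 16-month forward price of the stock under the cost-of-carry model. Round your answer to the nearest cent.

PV(dividends) I = 8.51·e^(−0.0669·8/12) + 8.51·e^(−0.0669·15/12)
I = 8.1388 + 7.8273 = 15.9661
F = (S − I)·e^(rT) = (296.67 − 15.9661) · e^(0.0669·16/12)
= 280.7039 · e^0.089200 = 280.7039 × 1.093299 = €306.89

€306.89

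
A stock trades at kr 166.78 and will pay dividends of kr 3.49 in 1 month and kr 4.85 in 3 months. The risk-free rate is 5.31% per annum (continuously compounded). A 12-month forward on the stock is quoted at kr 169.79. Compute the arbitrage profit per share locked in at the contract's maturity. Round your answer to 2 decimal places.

PV(dividends) I = 3.49·e^(−0.0531·1/12) + 4.85·e^(−0.0531·3/12) = 8.2606
Fair forward F* = (S − I)·e^(rT) = (166.78 − 8.2606)·e^0.053100 = 158.5194 × 1.054535 = 167.1643
Market kr 169.79 > fair 167.1643: forward overpriced → cash-and-carry (borrow at r, buy the stock and collect the dividends, short the forward).
Profit at T = |F_mkt − F*| = |169.79 − 167.1643| = kr 2.63 per share

kr 2.63 per share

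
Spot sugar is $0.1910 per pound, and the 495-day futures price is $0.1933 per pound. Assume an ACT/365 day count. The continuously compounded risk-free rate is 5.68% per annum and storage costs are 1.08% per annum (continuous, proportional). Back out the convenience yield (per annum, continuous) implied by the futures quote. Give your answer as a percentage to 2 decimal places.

5.88%

F = S·e^((r+u−y)T) ⇒ (r+u−y) = ln(F/S)/T
ln(0.1933/0.1910) = 0.011970; /T ⇒ 0.008826
y = r + u − ln(F/S)/T = 0.0568 + 0.0108 − 0.008826 = 0.058774
y = 5.88%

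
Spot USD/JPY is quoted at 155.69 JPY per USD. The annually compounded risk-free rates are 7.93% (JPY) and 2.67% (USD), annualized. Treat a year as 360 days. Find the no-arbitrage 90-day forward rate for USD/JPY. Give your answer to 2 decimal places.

157.65

By covered interest parity, F = S · (1+r_JPY)^T / (1+r_USD)^T
= 155.69 × 1.019261 / 1.006609 = 155.69 × 1.012569
F = 157.65 JPY per USD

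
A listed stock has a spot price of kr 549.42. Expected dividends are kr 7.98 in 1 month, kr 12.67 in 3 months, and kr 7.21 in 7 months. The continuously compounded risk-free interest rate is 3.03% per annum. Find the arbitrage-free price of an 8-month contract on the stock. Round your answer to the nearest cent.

PV(dividends) I = 7.98·e^(−0.0303·1/12) + 12.67·e^(−0.0303·3/12) + 7.21·e^(−0.0303·7/12)
I = 7.9599 + 12.5744 + 7.0837 = 27.6180
F = (S − I)·e^(rT) = (549.42 − 27.6180) · e^(0.0303·8/12)
= 521.8020 · e^0.020200 = 521.8020 × 1.020405 = kr 532.45

kr 532.45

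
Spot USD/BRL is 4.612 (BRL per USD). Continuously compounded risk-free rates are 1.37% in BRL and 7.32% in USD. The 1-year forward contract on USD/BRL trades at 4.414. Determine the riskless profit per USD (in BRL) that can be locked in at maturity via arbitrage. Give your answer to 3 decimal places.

0.068 per USD (in BRL)

Fair forward: F* = S·e^(carry·T), with carry = (r_BRL − r_USD) = 0.0137 − 0.0732 = -0.0595
F* = 4.612 · e^(-0.0595 × 1) = 4.612 · e^-0.059500 = 4.612 × 0.942236 = 4.3456
Market 4.414 > fair 4.3456: forward overpriced → cash-and-carry (buy spot, short the forward).
At maturity, profit = |F_mkt − F*| = |4.414 − 4.3456| = 0.068 per USD (in BRL)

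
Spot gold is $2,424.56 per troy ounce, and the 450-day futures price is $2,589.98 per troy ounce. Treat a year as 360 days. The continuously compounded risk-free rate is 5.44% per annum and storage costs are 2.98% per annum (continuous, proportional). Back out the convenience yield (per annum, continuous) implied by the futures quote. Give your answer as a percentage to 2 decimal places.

F = S·e^((r+u−y)T) ⇒ (r+u−y) = ln(F/S)/T
ln(2589.98/2424.56) = 0.066000; /T ⇒ 0.052800
y = r + u − ln(F/S)/T = 0.0544 + 0.0298 − 0.052800 = 0.031400
y = 3.14%

3.14%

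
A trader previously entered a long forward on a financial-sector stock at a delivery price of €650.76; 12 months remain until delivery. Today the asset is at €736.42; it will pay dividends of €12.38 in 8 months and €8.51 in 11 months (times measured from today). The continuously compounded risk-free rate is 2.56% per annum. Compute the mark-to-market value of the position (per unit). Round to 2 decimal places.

PV(remaining dividends) I = 12.38·e^(−0.0256·8/12) + 8.51·e^(−0.0256·11/12) = 20.4831
Current forward F = (S − I)·e^(rT) = (736.42 − 20.4831)·e^(0.0256·12/12) = 715.9369 × 1.025930 = 734.5011
Value (long) = (F − K)·e^(−rT) = (734.5011 − 650.76) × 0.974725 = 81.6245
Value = €81.62

€81.62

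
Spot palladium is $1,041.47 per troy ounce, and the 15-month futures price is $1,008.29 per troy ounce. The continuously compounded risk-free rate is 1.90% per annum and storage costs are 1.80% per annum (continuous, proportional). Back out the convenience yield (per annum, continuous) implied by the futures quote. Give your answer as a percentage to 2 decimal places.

6.29%

F = S·e^((r+u−y)T) ⇒ (r+u−y) = ln(F/S)/T
ln(1008.29/1041.47) = -0.032377; /T ⇒ -0.025902
y = r + u − ln(F/S)/T = 0.0190 + 0.0180 + 0.025902 = 0.062902
y = 6.29%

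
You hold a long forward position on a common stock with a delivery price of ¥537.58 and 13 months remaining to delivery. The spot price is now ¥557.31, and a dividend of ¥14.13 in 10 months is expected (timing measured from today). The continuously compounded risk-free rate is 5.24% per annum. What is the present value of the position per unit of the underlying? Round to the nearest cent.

¥35.87

PV(remaining dividends) I = 14.13·e^(−0.0524·10/12) = 13.5263
Current forward F = (S − I)·e^(rT) = (557.31 − 13.5263)·e^(0.0524·13/12) = 543.7837 × 1.058409 = 575.5456
Value (long) = (F − K)·e^(−rT) = (575.5456 − 537.58) × 0.944815 = 35.8705
Value = ¥35.87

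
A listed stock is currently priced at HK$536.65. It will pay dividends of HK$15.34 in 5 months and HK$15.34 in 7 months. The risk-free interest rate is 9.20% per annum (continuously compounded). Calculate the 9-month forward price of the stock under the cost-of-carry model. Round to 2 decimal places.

PV(dividends) I = 15.34·e^(−0.0920·5/12) + 15.34·e^(−0.0920·7/12)
I = 14.7631 + 14.5385 = 29.3016
F = (S − I)·e^(rT) = (536.65 − 29.3016) · e^(0.0920·9/12)
= 507.3484 · e^0.069000 = 507.3484 × 1.071436 = HK$543.59

HK$543.59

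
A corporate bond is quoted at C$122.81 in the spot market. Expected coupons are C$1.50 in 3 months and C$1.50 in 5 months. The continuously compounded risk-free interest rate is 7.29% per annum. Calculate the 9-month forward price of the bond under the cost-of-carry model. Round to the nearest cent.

PV(coupons) I = 1.50·e^(−0.0729·3/12) + 1.50·e^(−0.0729·5/12)
I = 1.4729 + 1.4551 = 2.9280
F = (S − I)·e^(rT) = (122.81 − 2.9280) · e^(0.0729·9/12)
= 119.8820 · e^0.054675 = 119.8820 × 1.056197 = C$126.62

C$126.62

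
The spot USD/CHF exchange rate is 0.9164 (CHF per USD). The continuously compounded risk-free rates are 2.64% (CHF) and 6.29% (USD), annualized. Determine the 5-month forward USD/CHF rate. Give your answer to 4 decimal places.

F = S·e^((r_CHF − r_USD)T) = 0.9164 · e^((0.0264 − 0.0629) × 5/12)
= 0.9164 · e^-0.015208 = 0.9164 × 0.984907
F = 0.9026 CHF per USD

0.9026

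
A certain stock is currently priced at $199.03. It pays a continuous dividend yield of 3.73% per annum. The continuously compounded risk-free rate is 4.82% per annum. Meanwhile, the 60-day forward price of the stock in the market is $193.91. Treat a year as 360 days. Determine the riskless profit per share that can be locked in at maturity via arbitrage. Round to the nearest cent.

$5.48 per share

Fair forward: F* = S·e^(carry·T), with carry = (r − q) = 0.0482 − 0.0373 = 0.0109
F* = 199.03 · e^(0.0109 × 60/360) = 199.03 · e^0.001817 = 199.03 × 1.001819 = $199.3920
Market $193.91 < fair $199.3920: forward underpriced → reverse cash-and-carry (short spot, go long the forward).
At maturity, profit = |F_mkt − F*| = |193.91 − 199.3920| = $5.48 per share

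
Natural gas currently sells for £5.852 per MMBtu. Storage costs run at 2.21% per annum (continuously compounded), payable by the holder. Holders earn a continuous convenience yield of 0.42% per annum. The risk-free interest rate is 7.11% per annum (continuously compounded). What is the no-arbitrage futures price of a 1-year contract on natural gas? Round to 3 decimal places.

Net carry = r + u − y = 0.0711 + 0.0221 − 0.0042 = 0.0890
F = S·e^((r+u−y)T) = 5.852 · e^(0.0890 × 1) = 5.852 · e^0.089000
= 5.852 × 1.093081 = £6.397 per MMBtu

£6.397 per MMBtu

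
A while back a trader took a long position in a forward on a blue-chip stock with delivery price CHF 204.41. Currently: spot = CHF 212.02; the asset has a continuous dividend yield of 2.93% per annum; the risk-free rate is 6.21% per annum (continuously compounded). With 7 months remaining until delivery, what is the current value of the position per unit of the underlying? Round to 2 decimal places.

Current fair forward for the remaining 7 months: F = S·e^((r − q)·T), (r − q) = 0.0621 − 0.0293 = 0.0328
F = 212.02 · e^(0.0328 × 7/12) = 212.02 × 1.019318 = 216.1158
Value of long forward = (F − K)·e^(−rT) = (216.1158 − 204.41) · e^(−0.0621·7/12)
= 11.7058 × 0.964423 = 11.29

CHF 11.29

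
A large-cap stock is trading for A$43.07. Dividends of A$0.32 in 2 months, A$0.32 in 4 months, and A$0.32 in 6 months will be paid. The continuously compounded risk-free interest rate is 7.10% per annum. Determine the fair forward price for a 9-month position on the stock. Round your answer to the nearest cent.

PV(dividends) I = 0.32·e^(−0.0710·2/12) + 0.32·e^(−0.0710·4/12) + 0.32·e^(−0.0710·6/12)
I = 0.3162 + 0.3125 + 0.3088 = 0.9375
F = (S − I)·e^(rT) = (43.07 − 0.9375) · e^(0.0710·9/12)
= 42.1325 · e^0.053250 = 42.1325 × 1.054693 = A$44.44

A$44.44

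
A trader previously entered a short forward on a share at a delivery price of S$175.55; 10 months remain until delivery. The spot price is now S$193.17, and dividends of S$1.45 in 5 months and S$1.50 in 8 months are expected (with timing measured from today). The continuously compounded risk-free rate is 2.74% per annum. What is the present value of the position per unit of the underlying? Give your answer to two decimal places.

-S$18.68

PV(remaining dividends) I = 1.45·e^(−0.0274·5/12) + 1.50·e^(−0.0274·8/12) = 2.9064
Current forward F = (S − I)·e^(rT) = (193.17 − 2.9064)·e^(0.0274·10/12) = 190.2636 × 1.023096 = 194.6579
Value (long) = (F − K)·e^(−rT) = (194.6579 − 175.55) × 0.977425 = 18.6765
Short position value = −(long value) = -S$18.68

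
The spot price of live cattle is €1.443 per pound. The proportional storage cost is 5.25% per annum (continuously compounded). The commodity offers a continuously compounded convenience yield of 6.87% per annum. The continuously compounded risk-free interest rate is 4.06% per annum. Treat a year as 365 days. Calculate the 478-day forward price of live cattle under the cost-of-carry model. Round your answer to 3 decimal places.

€1.490 per pound

Net carry = r + u − y = 0.0406 + 0.0525 − 0.0687 = 0.0244
F = S·e^((r+u−y)T) = 1.443 · e^(0.0244 × 478/365) = 1.443 · e^0.031954
= 1.443 × 1.032470 = €1.490 per pound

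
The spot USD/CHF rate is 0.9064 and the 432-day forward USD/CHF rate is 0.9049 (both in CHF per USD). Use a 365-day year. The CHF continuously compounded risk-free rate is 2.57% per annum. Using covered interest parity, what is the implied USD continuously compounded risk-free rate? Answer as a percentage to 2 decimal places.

F = S·e^((r_CHF − r_USD)T) ⇒ r_USD = r_CHF − ln(F/S)/T
ln(0.9049/0.9064) = -0.001656; /(432/365) = -0.001399
r_USD = 0.0257 + 0.001399 = 0.027099
r_USD = 2.71%

2.71%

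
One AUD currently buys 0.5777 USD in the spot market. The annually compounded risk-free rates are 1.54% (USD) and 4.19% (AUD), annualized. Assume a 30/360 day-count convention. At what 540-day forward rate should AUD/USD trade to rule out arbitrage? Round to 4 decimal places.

By covered interest parity, F = S · (1+r_USD)^T / (1+r_AUD)^T
= 0.5777 × 1.023189 / 1.063504 = 0.5777 × 0.962092
F = 0.5558 USD per AUD

0.5558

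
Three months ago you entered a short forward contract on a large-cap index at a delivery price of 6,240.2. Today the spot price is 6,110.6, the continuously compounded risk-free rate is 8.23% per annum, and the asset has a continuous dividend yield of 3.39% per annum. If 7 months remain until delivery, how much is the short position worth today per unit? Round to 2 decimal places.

-43.25

Current fair forward for the remaining 7 months: F = S·e^((r − q)·T), (r − q) = 0.0823 − 0.0339 = 0.0484
F = 6110.6 · e^(0.0484 × 7/12) = 6110.6 × 1.02863567 = 6285.5811
Value of long forward = (F − K)·e^(−rT) = (6285.5811 − 6240.2) · e^(−0.0823·7/12)
= 45.3811 × 0.95312584 = 43.25
Short position value = −(long value) = -43.25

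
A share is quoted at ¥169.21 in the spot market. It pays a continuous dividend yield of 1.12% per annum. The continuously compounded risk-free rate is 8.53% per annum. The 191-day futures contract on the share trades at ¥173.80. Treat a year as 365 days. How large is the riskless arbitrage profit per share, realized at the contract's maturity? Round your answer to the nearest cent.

Fair futures: F* = S·e^(carry·T), with carry = (r − q) = 0.0853 − 0.0112 = 0.0741
F* = 169.21 · e^(0.0741 × 191/365) = 169.21 · e^0.038776 = 169.21 × 1.039538 = ¥175.9002
Market ¥173.80 < fair ¥175.9002: forward underpriced → reverse cash-and-carry (short spot, go long the forward).
At maturity, profit = |F_mkt − F*| = |173.80 − 175.9002| = ¥2.10 per share

¥2.10 per share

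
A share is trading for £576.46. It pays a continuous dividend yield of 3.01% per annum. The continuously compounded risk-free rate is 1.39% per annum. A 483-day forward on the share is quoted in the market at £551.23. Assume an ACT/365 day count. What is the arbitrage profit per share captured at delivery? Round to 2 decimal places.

£13.00 per share

Fair forward: F* = S·e^(carry·T), with carry = (r − q) = 0.0139 − 0.0301 = -0.0162
F* = 576.46 · e^(-0.0162 × 483/365) = 576.46 · e^-0.021437 = 576.46 × 0.978791 = £564.2339
Market £551.23 < fair £564.2339: forward underpriced → reverse cash-and-carry (short spot, go long the forward).
At maturity, profit = |F_mkt − F*| = |551.23 − 564.2339| = £13.00 per share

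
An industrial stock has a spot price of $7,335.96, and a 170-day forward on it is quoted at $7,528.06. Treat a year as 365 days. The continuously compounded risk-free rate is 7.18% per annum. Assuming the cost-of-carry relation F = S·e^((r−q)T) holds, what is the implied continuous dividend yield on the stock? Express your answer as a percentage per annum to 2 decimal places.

From F = S·e^((r−q)T): (r − q) = ln(F/S)/T
ln(7528.06/7335.96) = ln(1.026186) = 0.025849
(r − q) = 0.025849 / (170/365) = 0.055499
q = r − ln(F/S)/T = 0.0718 − 0.055499 = 0.016301
q = 1.63%

1.63%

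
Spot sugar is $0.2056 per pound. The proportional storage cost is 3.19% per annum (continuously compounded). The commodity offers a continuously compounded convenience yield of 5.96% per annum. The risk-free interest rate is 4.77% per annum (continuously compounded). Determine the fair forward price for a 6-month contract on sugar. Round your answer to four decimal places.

$0.2077 per pound

Net carry = r + u − y = 0.0477 + 0.0319 − 0.0596 = 0.0200
F = S·e^((r+u−y)T) = 0.2056 · e^(0.0200 × 6/12) = 0.2056 · e^0.010000
= 0.2056 × 1.010050 = $0.2077 per pound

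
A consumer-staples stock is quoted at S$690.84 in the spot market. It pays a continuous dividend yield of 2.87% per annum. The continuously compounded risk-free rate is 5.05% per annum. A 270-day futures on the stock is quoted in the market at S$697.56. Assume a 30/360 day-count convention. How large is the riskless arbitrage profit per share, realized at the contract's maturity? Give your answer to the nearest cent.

S$4.67 per share

Fair futures: F* = S·e^(carry·T), with carry = (r − q) = 0.0505 − 0.0287 = 0.0218
F* = 690.84 · e^(0.0218 × 270/360) = 690.84 · e^0.016350 = 690.84 × 1.016484 = S$702.2278
Market S$697.56 < fair S$702.2278: forward underpriced → reverse cash-and-carry (short spot, go long the forward).
At maturity, profit = |F_mkt − F*| = |697.56 − 702.2278| = S$4.67 per share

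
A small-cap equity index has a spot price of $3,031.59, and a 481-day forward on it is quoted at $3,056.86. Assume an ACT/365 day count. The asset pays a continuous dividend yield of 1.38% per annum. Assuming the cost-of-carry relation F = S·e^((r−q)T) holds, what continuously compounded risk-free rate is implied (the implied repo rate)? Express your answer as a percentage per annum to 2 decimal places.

2.01%

From F = S·e^((r−q)T): (r − q) = ln(F/S)/T
ln(3056.86/3031.59) = ln(1.008336) = 0.008301
(r − q) = 0.008301 / (481/365) = 0.006299
r = ln(F/S)/T + q = 0.006299 + 0.0138 = 0.020099
r = 2.01%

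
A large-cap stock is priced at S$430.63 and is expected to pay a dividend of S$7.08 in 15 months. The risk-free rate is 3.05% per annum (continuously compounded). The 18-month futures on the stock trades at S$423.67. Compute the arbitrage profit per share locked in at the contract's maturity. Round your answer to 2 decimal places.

PV(dividends) I = 7.08·e^(−0.0305·15/12) = 6.8152
Fair futures F* = (S − I)·e^(rT) = (430.63 − 6.8152)·e^0.045750 = 423.8148 × 1.046813 = 443.6548
Market S$423.67 < fair 443.6548: forward underpriced → reverse cash-and-carry (short the stock, invest proceeds at r, pay the dividends, go long the forward).
Profit at T = |F_mkt − F*| = |423.67 − 443.6548| = S$19.98 per share

S$19.98 per share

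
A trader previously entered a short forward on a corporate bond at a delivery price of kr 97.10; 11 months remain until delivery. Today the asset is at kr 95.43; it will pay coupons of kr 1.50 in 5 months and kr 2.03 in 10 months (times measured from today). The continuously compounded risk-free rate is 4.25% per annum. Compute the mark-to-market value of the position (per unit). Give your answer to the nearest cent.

kr 1.39

PV(remaining coupons) I = 1.50·e^(−0.0425·5/12) + 2.03·e^(−0.0425·10/12) = 3.4330
Current forward F = (S − I)·e^(rT) = (95.43 − 3.4330)·e^(0.0425·11/12) = 91.9970 × 1.039727 = 95.6518
Value (long) = (F − K)·e^(−rT) = (95.6518 − 97.10) × 0.961791 = -1.3929
Short position value = −(long value) = kr 1.39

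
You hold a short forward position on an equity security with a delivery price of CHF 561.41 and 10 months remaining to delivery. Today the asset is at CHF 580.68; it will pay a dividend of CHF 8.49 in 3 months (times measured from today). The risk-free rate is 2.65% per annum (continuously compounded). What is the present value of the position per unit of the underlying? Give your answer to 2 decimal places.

PV(remaining dividends) I = 8.49·e^(−0.0265·3/12) = 8.4339
Current forward F = (S − I)·e^(rT) = (580.68 − 8.4339)·e^(0.0265·10/12) = 572.2461 × 1.022329 = 585.0238
Value (long) = (F − K)·e^(−rT) = (585.0238 − 561.41) × 0.978159 = 23.0981
Short position value = −(long value) = -CHF 23.10

-CHF 23.10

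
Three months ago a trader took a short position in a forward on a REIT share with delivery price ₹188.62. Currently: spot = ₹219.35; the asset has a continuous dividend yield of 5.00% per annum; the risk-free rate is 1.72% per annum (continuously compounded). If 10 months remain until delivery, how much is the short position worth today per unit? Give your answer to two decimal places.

Current fair forward for the remaining 10 months: F = S·e^((r − q)·T), (r − q) = 0.0172 − 0.0500 = -0.0328
F = 219.35 · e^(-0.0328 × 10/12) = 219.35 × 0.973037 = 213.4357
Value of long forward = (F − K)·e^(−rT) = (213.4357 − 188.62) · e^(−0.0172·10/12)
= 24.8157 × 0.985769 = 24.46
Short position value = −(long value) = -₹24.46

-₹24.46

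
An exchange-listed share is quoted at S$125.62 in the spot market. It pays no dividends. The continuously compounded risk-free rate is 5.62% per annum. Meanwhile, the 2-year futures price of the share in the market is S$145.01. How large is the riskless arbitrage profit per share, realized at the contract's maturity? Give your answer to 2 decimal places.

Fair futures: F* = S·e^(carry·T), with carry = r = 0.0562
F* = 125.62 · e^(0.0562 × 2) = 125.62 · e^0.112400 = 125.62 × 1.118960 = S$140.5638
Market S$145.01 > fair S$140.5638: forward overpriced → cash-and-carry (buy spot, short the forward).
At maturity, profit = |F_mkt − F*| = |145.01 − 140.5638| = S$4.45 per share

S$4.45 per share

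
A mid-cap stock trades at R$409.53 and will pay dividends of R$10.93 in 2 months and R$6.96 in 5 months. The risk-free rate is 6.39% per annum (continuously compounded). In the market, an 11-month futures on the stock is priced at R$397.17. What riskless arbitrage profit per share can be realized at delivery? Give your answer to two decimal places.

PV(dividends) I = 10.93·e^(−0.0639·2/12) + 6.96·e^(−0.0639·5/12) = 17.5913
Fair futures F* = (S − I)·e^(rT) = (409.53 − 17.5913)·e^0.058575 = 391.9387 × 1.060325 = 415.5824
Market R$397.17 < fair 415.5824: forward underpriced → reverse cash-and-carry (short the stock, invest proceeds at r, pay the dividends, go long the forward).
Profit at T = |F_mkt − F*| = |397.17 − 415.5824| = R$18.41 per share

R$18.41 per share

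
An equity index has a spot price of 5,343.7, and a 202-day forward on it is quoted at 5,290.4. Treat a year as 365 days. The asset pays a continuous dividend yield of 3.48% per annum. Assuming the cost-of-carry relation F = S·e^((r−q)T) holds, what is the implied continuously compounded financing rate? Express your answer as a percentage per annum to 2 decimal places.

1.67%

From F = S·e^((r−q)T): (r − q) = ln(F/S)/T
ln(5290.4/5343.7) = ln(0.990026) = -0.010024
(r − q) = -0.010024 / (202/365) = -0.018113
r = ln(F/S)/T + q = -0.018113 + 0.0348 = 0.016687
r = 1.67%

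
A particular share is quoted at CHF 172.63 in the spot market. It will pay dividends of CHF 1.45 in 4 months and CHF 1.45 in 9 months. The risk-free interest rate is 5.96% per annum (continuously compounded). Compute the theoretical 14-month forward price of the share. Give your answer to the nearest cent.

CHF 182.05

PV(dividends) I = 1.45·e^(−0.0596·4/12) + 1.45·e^(−0.0596·9/12)
I = 1.4215 + 1.3866 = 2.8081
F = (S − I)·e^(rT) = (172.63 − 2.8081) · e^(0.0596·14/12)
= 169.8219 · e^0.069533 = 169.8219 × 1.072007 = CHF 182.05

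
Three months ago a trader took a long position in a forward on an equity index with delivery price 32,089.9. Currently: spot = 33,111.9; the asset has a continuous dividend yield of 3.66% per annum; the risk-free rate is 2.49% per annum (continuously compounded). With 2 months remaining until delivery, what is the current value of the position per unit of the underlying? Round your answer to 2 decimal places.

Current fair forward for the remaining 2 months: F = S·e^((r − q)·T), (r − q) = 0.0249 − 0.0366 = -0.0117
F = 33111.9 · e^(-0.0117 × 2/12) = 33111.9 × 0.99805190 = 33047.3947
Value of long forward = (F − K)·e^(−rT) = (33047.3947 − 32089.9) · e^(−0.0249·2/12)
= 957.4947 × 0.99585860 = 953.53

953.53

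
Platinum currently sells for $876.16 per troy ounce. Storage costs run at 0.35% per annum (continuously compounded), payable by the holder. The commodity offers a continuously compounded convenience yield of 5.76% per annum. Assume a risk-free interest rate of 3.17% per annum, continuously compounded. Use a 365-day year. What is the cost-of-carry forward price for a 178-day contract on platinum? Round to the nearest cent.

$866.64 per troy ounce

Net carry = r + u − y = 0.0317 + 0.0035 − 0.0576 = -0.0224
F = S·e^((r+u−y)T) = 876.16 · e^(-0.0224 × 178/365) = 876.16 · e^-0.010924
= 876.16 × 0.989135 = $866.64 per troy ounce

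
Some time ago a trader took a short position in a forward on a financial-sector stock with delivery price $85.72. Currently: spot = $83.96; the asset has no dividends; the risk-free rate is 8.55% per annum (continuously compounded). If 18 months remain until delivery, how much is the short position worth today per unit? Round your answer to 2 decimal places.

Current fair forward for the remaining 18 months: F = S·e^(r·T), r = 0.0855
F = 83.96 · e^(0.0855 × 18/12) = 83.96 × 1.136837 = 95.4488
Value of long forward = (F − K)·e^(−rT) = (95.4488 − 85.72) · e^(−0.0855·18/12)
= 9.7288 × 0.879633 = 8.56
Short position value = −(long value) = -$8.56

-$8.56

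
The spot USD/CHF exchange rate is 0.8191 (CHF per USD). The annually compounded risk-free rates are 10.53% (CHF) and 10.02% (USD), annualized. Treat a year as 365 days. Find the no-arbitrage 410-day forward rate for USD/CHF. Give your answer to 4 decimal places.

By covered interest parity, F = S · (1+r_CHF)^T / (1+r_USD)^T
= 0.8191 × 1.119027 / 1.113229 = 0.8191 × 1.005208
F = 0.8234 CHF per USD

0.8234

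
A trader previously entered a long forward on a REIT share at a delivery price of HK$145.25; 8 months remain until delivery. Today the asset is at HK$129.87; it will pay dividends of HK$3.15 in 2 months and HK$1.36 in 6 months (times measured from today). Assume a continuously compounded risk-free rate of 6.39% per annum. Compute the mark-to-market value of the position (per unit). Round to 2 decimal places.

PV(remaining dividends) I = 3.15·e^(−0.0639·2/12) + 1.36·e^(−0.0639·6/12) = 4.4339
Current forward F = (S − I)·e^(rT) = (129.87 − 4.4339)·e^(0.0639·8/12) = 125.4361 × 1.043520 = 130.8951
Value (long) = (F − K)·e^(−rT) = (130.8951 − 145.25) × 0.958295 = -13.7562
Value = -HK$13.76

-HK$13.76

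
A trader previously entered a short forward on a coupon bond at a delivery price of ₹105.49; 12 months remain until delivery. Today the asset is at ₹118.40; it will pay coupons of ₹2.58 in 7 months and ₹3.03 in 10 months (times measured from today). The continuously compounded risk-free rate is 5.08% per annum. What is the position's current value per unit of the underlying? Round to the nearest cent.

-₹12.73

PV(remaining coupons) I = 2.58·e^(−0.0508·7/12) + 3.03·e^(−0.0508·10/12) = 5.4091
Current forward F = (S − I)·e^(rT) = (118.40 − 5.4091)·e^(0.0508·12/12) = 112.9909 × 1.052112 = 118.8791
Value (long) = (F − K)·e^(−rT) = (118.8791 − 105.49) × 0.950469 = 12.7259
Short position value = −(long value) = -₹12.73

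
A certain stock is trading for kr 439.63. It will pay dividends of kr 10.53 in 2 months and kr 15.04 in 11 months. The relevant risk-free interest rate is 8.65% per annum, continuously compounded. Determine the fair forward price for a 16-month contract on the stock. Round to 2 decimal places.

PV(dividends) I = 10.53·e^(−0.0865·2/12) + 15.04·e^(−0.0865·11/12)
I = 10.3793 + 13.8935 = 24.2728
F = (S − I)·e^(rT) = (439.63 − 24.2728) · e^(0.0865·16/12)
= 415.3572 · e^0.115333 = 415.3572 × 1.122247 = kr 466.13

kr 466.13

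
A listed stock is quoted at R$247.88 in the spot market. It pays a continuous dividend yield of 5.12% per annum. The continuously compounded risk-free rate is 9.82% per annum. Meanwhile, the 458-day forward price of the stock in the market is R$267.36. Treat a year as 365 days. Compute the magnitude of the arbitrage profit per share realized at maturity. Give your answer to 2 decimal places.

Fair forward: F* = S·e^(carry·T), with carry = (r − q) = 0.0982 − 0.0512 = 0.0470
F* = 247.88 · e^(0.0470 × 458/365) = 247.88 · e^0.058975 = 247.88 × 1.060749 = R$262.9385
Market R$267.36 > fair R$262.9385: forward overpriced → cash-and-carry (buy spot, short the forward).
At maturity, profit = |F_mkt − F*| = |267.36 − 262.9385| = R$4.42 per share

R$4.42 per share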